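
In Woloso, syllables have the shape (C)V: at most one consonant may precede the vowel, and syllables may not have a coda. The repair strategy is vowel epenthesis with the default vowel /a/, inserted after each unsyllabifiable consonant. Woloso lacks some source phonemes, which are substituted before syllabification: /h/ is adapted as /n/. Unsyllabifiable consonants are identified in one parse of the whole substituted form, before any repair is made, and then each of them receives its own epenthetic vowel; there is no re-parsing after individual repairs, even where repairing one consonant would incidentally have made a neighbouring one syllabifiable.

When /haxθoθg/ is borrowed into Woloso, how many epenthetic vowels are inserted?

3

After substitution the input is /naxθoθg/.
The unsyllabifiable consonants are /x/, /θ/, /g/; each receives one epenthetic vowel.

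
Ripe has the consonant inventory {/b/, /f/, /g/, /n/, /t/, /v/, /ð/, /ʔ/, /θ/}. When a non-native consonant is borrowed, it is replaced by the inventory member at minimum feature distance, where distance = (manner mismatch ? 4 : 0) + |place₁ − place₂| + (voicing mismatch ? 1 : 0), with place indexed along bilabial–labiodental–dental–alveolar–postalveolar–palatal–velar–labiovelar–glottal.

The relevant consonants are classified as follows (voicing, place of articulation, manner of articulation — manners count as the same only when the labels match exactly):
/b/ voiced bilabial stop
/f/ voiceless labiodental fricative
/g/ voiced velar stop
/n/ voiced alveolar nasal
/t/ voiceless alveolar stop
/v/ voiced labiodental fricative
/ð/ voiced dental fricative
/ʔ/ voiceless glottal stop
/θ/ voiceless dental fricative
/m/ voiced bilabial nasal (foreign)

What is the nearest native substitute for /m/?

n

/n/ is closest: same manner (nasal), place distance 3 (bilabial→alveolar), same voicing; total 3. Next closest is /b/ at distance 4.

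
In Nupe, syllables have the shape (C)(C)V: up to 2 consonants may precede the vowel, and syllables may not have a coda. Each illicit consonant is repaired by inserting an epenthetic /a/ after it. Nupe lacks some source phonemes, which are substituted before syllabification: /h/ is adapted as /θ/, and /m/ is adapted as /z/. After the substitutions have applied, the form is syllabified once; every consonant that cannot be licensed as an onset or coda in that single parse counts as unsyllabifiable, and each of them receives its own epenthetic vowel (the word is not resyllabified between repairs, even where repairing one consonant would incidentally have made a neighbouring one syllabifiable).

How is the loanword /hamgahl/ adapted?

Substitution: /h/ → /θ/, /m/ → /z/, giving /θazgaθl/.
The consonants /θ/, /l/ cannot be parsed into a legal (C)(C)V syllable (no codas are permitted; onsets may contain at most 2 consonants).
Epenthesis after each stranded consonant: /θ/ → /θa/, /l/ → /la/.

θazgaθala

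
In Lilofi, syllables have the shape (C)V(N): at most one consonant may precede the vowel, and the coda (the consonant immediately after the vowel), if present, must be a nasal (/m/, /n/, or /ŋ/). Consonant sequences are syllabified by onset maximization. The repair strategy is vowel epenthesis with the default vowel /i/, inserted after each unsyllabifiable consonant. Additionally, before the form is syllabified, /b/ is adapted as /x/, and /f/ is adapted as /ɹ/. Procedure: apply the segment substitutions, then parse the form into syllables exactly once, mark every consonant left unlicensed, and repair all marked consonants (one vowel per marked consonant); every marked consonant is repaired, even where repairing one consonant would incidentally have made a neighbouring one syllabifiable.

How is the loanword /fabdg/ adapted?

Substitution: /f/ → /ɹ/, /b/ → /x/, giving /ɹaxdg/.
Syllabifying with onset maximization leaves /x/, /d/, /g/ stranded (only a nasal (/m/, /n/, or /ŋ/) is licensed in coda position; onsets are limited to one consonant).
Each unlicensed consonant becomes the onset of a new syllable: /x/ → /xi/, /d/ → /di/, /g/ → /gi/.

ɹaxidigi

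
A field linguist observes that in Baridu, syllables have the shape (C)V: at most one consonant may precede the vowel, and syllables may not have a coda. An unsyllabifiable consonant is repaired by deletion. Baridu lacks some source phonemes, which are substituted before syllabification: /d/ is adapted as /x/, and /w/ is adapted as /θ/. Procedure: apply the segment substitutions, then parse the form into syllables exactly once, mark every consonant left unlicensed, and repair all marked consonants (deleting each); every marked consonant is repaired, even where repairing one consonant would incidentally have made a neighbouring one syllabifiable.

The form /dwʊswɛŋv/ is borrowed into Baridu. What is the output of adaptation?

θʊθɛ

Substitution: /d/ → /x/, /w/ → /θ/, giving /xθʊsθɛŋv/.
The consonants /x/, /s/, /ŋ/, /v/ cannot be parsed into a legal (C)V syllable (no codas are permitted; onsets are limited to one consonant).
Each unlicensed consonant is deleted: /x/, /s/, /ŋ/, /v/.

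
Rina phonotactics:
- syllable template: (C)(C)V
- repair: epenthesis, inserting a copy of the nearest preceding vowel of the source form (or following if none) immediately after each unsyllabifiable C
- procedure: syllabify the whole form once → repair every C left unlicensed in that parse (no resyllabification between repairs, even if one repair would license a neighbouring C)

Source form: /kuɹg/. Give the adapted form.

Syllabifying with onset maximization leaves /ɹ/, /g/ stranded (no codas are permitted; onsets may contain at most 2 consonants).
Each unlicensed consonant becomes the onset of a new syllable: /ɹ/ → /ɹu/, /g/ → /gu/.

kuɹugu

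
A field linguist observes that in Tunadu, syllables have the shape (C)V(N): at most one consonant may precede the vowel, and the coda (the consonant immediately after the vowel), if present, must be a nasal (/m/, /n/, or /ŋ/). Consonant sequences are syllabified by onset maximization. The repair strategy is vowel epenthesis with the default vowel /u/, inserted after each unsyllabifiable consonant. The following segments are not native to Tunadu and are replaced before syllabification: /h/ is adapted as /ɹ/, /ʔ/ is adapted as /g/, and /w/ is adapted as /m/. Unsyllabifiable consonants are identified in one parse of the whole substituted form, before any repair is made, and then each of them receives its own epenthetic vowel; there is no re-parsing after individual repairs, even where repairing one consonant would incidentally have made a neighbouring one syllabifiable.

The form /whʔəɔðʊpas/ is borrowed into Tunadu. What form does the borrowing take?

muɹugəɔðʊpasu

Substitution: /w/ → /m/, /h/ → /ɹ/, /ʔ/ → /g/, giving /mɹgəɔðʊpas/.
The consonants /m/, /ɹ/, /s/ cannot be parsed into a legal (C)V(N) syllable (only a nasal (/m/, /n/, or /ŋ/) is licensed in coda position; onsets are limited to one consonant).
Inserting the epenthetic vowel yields /m/ → /mu/, /ɹ/ → /ɹu/, /s/ → /su/.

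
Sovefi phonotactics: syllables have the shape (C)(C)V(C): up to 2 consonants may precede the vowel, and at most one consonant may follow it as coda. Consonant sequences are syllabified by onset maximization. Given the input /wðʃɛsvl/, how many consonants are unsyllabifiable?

3

Syllabifying with onset maximization leaves /w/, /v/, /l/ stranded (at most one coda consonant is licensed; onsets may contain at most 2 consonants).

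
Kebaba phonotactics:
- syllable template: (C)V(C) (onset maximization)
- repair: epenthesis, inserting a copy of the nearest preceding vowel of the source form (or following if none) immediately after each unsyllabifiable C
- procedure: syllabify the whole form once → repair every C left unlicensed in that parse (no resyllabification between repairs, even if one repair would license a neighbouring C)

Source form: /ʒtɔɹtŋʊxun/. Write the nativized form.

Under (C)V(C), the unsyllabifiable consonants are /ʒ/, /t/ (at most one coda consonant is licensed; onsets are limited to one consonant).
Epenthesis after each stranded consonant: /ʒ/ → /ʒɔ/, /t/ → /tɔ/.

ʒɔtɔɹtɔŋʊxun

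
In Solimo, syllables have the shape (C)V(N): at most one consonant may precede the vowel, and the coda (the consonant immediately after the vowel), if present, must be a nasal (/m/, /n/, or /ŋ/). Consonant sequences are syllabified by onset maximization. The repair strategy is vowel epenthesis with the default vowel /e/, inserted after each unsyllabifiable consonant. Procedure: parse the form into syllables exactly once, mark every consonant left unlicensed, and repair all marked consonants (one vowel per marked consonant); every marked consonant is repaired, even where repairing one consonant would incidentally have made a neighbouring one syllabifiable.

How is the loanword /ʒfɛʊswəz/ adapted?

Under (C)V(N), the unsyllabifiable consonants are /ʒ/, /s/, /z/ (only a nasal (/m/, /n/, or /ŋ/) is licensed in coda position; onsets are limited to one consonant).
Each unlicensed consonant becomes the onset of a new syllable: /ʒ/ → /ʒe/, /s/ → /se/, /z/ → /ze/.

ʒefɛʊsewəze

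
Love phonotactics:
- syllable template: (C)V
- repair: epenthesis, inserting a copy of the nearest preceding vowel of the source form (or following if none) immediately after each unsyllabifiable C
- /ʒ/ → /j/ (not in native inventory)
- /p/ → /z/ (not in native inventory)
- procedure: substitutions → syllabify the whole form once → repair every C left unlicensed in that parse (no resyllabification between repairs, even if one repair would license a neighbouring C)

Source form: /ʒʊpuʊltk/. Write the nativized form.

jʊzuʊlʊtʊkʊ

Substitution: /ʒ/ → /j/, /p/ → /z/, giving /jʊzuʊltk/.
Syllabifying with onset maximization leaves /l/, /t/, /k/ stranded (no codas are permitted; onsets are limited to one consonant).
Each unlicensed consonant becomes the onset of a new syllable: /l/ → /lʊ/, /t/ → /tʊ/, /k/ → /kʊ/.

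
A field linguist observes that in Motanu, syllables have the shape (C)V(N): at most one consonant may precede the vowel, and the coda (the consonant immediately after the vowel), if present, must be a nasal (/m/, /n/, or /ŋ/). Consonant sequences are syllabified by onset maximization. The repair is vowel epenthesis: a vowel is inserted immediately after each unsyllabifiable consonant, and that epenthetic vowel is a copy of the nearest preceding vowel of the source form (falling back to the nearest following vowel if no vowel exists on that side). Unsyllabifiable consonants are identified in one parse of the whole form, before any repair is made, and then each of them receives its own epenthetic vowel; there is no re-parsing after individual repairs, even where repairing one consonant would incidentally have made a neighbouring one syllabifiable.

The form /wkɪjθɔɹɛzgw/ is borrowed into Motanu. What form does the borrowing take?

wɪkɪjɪθɔɹɛzɛgɛwɛ

Syllabifying with onset maximization leaves /w/, /j/, /z/, /g/, /w/ stranded (only a nasal (/m/, /n/, or /ŋ/) is licensed in coda position; onsets are limited to one consonant).
Inserting the epenthetic vowel yields /w/ → /wɪ/, /j/ → /jɪ/, /z/ → /zɛ/, /g/ → /gɛ/, /w/ → /wɛ/.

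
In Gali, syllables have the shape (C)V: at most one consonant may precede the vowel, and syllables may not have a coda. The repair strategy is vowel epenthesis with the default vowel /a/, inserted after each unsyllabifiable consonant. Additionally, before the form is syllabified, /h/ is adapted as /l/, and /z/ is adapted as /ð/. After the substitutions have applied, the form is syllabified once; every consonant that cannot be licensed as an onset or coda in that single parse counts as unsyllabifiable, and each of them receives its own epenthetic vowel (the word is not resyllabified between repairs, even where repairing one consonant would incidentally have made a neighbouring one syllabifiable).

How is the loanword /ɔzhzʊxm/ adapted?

Substitution: /z/ → /ð/, /h/ → /l/, giving /ɔðlðʊxm/.
The consonants /ð/, /l/, /x/, /m/ cannot be parsed into a legal (C)V syllable (no codas are permitted; onsets are limited to one consonant).
Inserting the epenthetic vowel yields /ð/ → /ða/, /l/ → /la/, /x/ → /xa/, /m/ → /ma/.

ɔðalaðʊxama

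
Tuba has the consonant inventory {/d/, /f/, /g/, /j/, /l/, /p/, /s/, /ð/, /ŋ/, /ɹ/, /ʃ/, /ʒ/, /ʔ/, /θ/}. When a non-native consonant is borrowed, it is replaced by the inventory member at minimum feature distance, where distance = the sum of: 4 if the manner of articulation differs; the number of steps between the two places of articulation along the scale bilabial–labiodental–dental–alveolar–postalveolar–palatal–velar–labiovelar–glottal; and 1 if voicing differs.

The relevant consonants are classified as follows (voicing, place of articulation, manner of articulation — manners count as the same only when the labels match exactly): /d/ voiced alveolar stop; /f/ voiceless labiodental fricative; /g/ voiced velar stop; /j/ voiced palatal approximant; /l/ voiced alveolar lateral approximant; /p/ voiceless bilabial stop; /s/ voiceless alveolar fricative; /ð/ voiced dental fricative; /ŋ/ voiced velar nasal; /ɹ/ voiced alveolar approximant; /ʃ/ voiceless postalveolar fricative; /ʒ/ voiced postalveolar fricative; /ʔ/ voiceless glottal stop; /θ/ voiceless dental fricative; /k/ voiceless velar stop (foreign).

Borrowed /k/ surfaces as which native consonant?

/g/ is closest: same manner (stop), place distance 0 (velar→velar), voicing differs (+1); total 1. Next closest is /ʔ/ at distance 2.

g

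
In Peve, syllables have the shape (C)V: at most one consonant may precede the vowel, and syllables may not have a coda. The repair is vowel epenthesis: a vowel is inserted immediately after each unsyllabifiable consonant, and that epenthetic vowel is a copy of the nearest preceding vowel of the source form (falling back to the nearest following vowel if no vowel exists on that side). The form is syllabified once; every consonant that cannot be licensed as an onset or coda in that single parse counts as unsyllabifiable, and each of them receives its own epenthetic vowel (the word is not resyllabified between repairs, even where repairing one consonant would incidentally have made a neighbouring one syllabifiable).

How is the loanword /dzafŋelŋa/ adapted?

dazafaŋeleŋa

Under (C)V, the unsyllabifiable consonants are /d/, /f/, /l/ (no codas are permitted; onsets are limited to one consonant).
Epenthesis after each stranded consonant: /d/ → /da/, /f/ → /fa/, /l/ → /le/.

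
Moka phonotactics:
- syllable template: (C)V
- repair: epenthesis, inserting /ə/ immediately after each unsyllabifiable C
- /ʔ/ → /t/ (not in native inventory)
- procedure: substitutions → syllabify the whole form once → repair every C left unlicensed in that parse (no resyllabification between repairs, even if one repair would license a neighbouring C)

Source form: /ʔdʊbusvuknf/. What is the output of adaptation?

Substitution: /ʔ/ → /t/, giving /tdʊbusvuknf/.
The consonants /t/, /s/, /k/, /n/, /f/ cannot be parsed into a legal (C)V syllable (no codas are permitted; onsets are limited to one consonant).
Epenthesis after each stranded consonant: /t/ → /tə/, /s/ → /sə/, /k/ → /kə/, /n/ → /nə/, /f/ → /fə/.

tədʊbusəvukənəfə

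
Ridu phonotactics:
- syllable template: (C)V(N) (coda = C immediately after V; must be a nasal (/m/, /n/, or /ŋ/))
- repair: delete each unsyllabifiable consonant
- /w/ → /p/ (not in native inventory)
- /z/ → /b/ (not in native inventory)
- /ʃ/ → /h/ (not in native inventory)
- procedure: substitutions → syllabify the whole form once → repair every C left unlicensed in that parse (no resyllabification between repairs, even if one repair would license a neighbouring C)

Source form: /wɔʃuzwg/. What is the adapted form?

pɔhu

Substitution: /w/ → /p/, /ʃ/ → /h/, /z/ → /b/, giving /pɔhubpg/.
The consonants /b/, /p/, /g/ cannot be parsed into a legal (C)V(N) syllable (only a nasal (/m/, /n/, or /ŋ/) is licensed in coda position; onsets are limited to one consonant).
Deletion applies to /b/, /p/, /g/.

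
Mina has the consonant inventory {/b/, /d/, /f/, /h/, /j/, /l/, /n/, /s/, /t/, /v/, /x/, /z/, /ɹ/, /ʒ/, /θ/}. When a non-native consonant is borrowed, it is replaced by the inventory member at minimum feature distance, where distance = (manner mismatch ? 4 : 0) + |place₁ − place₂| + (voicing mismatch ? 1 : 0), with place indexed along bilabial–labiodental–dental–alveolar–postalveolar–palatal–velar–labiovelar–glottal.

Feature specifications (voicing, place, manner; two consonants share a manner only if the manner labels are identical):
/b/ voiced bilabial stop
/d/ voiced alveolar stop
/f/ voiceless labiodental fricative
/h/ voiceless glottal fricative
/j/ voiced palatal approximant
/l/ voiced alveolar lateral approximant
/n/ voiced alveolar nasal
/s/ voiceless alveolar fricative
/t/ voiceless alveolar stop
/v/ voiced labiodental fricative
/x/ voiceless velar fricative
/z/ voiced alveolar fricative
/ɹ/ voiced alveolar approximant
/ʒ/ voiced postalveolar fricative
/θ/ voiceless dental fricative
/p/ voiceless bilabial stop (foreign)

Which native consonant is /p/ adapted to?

/b/ is closest: same manner (stop), place distance 0 (bilabial→bilabial), voicing differs (+1); total 1. Next closest is /t/ at distance 3.

b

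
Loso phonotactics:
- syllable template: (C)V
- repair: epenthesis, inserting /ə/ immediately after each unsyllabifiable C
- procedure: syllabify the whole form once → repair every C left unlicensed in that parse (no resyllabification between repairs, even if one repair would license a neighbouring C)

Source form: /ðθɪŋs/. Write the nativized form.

ðəθɪŋəsə

Syllabifying with onset maximization leaves /ð/, /ŋ/, /s/ stranded (no codas are permitted; onsets are limited to one consonant).
Inserting the epenthetic vowel yields /ð/ → /ðə/, /ŋ/ → /ŋə/, /s/ → /sə/.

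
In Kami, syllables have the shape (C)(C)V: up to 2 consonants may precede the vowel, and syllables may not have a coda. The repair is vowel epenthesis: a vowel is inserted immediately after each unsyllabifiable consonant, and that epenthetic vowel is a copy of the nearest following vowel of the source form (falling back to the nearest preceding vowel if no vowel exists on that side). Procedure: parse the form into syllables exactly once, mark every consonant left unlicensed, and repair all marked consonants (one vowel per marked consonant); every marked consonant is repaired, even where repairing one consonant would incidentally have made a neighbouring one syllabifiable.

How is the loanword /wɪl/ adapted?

wɪlɪ

The consonants /l/ cannot be parsed into a legal (C)(C)V syllable (no codas are permitted; onsets may contain at most 2 consonants).
Epenthesis after each stranded consonant: /l/ → /lɪ/.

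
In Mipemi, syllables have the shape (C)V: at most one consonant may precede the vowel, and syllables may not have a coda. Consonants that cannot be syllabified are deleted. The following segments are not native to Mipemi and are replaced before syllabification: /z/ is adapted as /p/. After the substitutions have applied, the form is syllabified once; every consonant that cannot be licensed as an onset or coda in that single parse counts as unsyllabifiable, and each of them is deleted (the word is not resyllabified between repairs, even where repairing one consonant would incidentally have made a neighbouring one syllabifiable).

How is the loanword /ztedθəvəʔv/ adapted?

teθəvə

Substitution: /z/ → /p/, giving /ptedθəvəʔv/.
Syllabifying with onset maximization leaves /p/, /d/, /ʔ/, /v/ stranded (no codas are permitted; onsets are limited to one consonant).
Deleting the stranded consonants removes /p/, /d/, /ʔ/, /v/.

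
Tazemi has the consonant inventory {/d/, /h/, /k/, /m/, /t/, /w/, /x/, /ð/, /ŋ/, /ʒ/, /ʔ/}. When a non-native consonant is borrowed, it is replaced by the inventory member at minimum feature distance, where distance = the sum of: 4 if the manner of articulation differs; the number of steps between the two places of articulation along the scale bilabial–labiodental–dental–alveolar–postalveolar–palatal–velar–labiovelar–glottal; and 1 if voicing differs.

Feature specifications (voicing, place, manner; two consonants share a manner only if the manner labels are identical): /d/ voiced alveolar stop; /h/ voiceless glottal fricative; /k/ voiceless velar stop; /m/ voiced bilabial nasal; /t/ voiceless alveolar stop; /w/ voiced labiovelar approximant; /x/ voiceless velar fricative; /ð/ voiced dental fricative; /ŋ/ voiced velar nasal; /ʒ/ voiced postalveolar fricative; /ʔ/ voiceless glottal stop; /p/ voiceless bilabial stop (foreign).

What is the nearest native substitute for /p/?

t

/t/ is closest: same manner (stop), place distance 3 (bilabial→alveolar), same voicing; total 3. Next closest is /d/ at distance 4.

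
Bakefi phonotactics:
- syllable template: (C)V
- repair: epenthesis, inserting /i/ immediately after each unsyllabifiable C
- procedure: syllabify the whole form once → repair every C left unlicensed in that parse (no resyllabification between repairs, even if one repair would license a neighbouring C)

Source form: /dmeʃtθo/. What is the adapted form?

Under (C)V, the unsyllabifiable consonants are /d/, /ʃ/, /t/ (no codas are permitted; onsets are limited to one consonant).
Epenthesis after each stranded consonant: /d/ → /di/, /ʃ/ → /ʃi/, /t/ → /ti/.

dimeʃitiθo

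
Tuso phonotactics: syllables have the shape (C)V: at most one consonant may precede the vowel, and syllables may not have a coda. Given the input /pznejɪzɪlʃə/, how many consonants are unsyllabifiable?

Syllabifying with onset maximization leaves /p/, /z/, /l/ stranded (no codas are permitted; onsets are limited to one consonant).

3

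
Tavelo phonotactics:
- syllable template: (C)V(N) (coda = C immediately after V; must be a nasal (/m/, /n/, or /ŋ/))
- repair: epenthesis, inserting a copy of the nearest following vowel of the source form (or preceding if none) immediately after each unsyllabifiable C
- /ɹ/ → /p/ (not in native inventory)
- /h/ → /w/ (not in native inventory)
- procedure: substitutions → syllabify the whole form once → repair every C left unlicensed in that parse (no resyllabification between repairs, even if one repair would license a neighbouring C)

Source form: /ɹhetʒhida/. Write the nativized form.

Substitution: /ɹ/ → /p/, /h/ → /w/, giving /pwetʒwida/.
The consonants /p/, /t/, /ʒ/ cannot be parsed into a legal (C)V(N) syllable (only a nasal (/m/, /n/, or /ŋ/) is licensed in coda position; onsets are limited to one consonant).
Epenthesis after each stranded consonant: /p/ → /pe/, /t/ → /ti/, /ʒ/ → /ʒi/.

pewetiʒiwida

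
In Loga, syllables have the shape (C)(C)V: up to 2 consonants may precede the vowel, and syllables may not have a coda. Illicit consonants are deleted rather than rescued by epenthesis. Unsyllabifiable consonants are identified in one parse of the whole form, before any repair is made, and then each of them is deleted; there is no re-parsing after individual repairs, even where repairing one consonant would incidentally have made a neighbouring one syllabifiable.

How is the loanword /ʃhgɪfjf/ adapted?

The consonants /ʃ/, /f/, /j/, /f/ cannot be parsed into a legal (C)(C)V syllable (no codas are permitted; onsets may contain at most 2 consonants).
Each unlicensed consonant is deleted: /ʃ/, /f/, /j/, /f/.

hgɪ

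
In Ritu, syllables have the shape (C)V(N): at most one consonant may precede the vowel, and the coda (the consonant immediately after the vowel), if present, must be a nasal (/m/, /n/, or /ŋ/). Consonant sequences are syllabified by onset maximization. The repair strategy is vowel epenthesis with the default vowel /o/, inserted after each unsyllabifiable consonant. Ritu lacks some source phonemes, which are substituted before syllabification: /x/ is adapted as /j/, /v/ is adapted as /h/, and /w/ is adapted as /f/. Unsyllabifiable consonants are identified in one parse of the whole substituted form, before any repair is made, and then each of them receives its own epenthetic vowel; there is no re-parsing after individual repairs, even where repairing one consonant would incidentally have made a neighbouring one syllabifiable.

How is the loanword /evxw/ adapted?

Substitution: /v/ → /h/, /x/ → /j/, /w/ → /f/, giving /ehjf/.
Under (C)V(N), the unsyllabifiable consonants are /h/, /j/, /f/ (only a nasal (/m/, /n/, or /ŋ/) is licensed in coda position; onsets are limited to one consonant).
Epenthesis after each stranded consonant: /h/ → /ho/, /j/ → /jo/, /f/ → /fo/.

ehojofo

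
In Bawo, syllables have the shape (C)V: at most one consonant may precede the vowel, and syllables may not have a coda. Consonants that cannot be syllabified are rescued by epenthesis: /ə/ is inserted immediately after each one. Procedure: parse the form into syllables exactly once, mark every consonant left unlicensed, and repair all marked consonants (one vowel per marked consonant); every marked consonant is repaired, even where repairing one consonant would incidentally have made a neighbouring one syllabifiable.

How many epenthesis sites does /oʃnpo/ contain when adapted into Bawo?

2

The unsyllabifiable consonants are /ʃ/, /n/; each receives one epenthetic vowel.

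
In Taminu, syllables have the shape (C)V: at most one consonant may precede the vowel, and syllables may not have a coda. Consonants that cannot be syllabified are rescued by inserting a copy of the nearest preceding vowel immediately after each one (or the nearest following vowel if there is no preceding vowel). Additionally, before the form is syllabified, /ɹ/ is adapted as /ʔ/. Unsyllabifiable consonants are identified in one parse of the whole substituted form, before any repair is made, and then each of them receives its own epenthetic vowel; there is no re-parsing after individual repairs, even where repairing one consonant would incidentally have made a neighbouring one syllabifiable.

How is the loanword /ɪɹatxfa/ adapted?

Substitution: /ɹ/ → /ʔ/, giving /ɪʔatxfa/.
The consonants /t/, /x/ cannot be parsed into a legal (C)V syllable (no codas are permitted; onsets are limited to one consonant).
Epenthesis after each stranded consonant: /t/ → /ta/, /x/ → /xa/.

ɪʔataxafa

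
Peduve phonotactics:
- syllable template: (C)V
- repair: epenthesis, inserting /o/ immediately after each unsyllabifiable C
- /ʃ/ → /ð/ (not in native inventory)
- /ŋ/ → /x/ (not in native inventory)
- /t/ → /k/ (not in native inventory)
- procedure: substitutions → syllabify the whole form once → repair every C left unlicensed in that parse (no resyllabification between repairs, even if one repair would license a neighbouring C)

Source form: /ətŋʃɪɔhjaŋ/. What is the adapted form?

əkoxoðɪɔhojaxo

Substitution: /t/ → /k/, /ŋ/ → /x/, /ʃ/ → /ð/, giving /əkxðɪɔhjax/.
Under (C)V, the unsyllabifiable consonants are /k/, /x/, /h/, /x/ (no codas are permitted; onsets are limited to one consonant).
Epenthesis after each stranded consonant: /k/ → /ko/, /x/ → /xo/, /h/ → /ho/, /x/ → /xo/.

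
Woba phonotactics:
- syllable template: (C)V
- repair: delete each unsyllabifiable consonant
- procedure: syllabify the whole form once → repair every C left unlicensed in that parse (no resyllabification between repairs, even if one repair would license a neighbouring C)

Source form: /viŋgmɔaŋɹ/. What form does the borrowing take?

The consonants /ŋ/, /g/, /ŋ/, /ɹ/ cannot be parsed into a legal (C)V syllable (no codas are permitted; onsets are limited to one consonant).
Deleting the stranded consonants removes /ŋ/, /g/, /ŋ/, /ɹ/.

vimɔa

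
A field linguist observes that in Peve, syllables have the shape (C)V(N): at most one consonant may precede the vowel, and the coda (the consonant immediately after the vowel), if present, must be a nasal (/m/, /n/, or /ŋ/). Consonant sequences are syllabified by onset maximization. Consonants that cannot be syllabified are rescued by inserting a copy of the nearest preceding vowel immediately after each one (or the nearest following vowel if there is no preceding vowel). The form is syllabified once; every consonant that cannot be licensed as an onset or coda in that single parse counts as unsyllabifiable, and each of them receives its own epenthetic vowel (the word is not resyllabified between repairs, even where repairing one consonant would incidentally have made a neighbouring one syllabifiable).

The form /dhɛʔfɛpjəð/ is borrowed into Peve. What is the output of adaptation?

Under (C)V(N), the unsyllabifiable consonants are /d/, /ʔ/, /p/, /ð/ (only a nasal (/m/, /n/, or /ŋ/) is licensed in coda position; onsets are limited to one consonant).
Epenthesis after each stranded consonant: /d/ → /dɛ/, /ʔ/ → /ʔɛ/, /p/ → /pɛ/, /ð/ → /ðə/.

dɛhɛʔɛfɛpɛjəðə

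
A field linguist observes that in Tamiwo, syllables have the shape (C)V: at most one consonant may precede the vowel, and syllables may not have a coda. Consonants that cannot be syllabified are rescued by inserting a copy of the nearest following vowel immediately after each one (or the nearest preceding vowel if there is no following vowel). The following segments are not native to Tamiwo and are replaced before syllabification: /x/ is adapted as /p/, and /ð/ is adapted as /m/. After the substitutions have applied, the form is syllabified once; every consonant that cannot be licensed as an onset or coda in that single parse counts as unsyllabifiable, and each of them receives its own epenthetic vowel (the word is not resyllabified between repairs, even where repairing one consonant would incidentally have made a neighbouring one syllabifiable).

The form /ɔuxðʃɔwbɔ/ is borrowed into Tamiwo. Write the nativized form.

Substitution: /x/ → /p/, /ð/ → /m/, giving /ɔupmʃɔwbɔ/.
Syllabifying with onset maximization leaves /p/, /m/, /w/ stranded (no codas are permitted; onsets are limited to one consonant).
Inserting the epenthetic vowel yields /p/ → /pɔ/, /m/ → /mɔ/, /w/ → /wɔ/.

ɔupɔmɔʃɔwɔbɔ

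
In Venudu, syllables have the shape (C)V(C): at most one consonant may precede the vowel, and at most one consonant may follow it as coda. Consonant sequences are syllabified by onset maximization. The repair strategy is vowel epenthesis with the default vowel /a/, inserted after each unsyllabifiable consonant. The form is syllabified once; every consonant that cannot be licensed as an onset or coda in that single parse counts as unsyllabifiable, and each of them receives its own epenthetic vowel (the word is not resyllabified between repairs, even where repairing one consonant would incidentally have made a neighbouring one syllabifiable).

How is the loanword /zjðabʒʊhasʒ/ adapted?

The consonants /z/, /j/, /ʒ/ cannot be parsed into a legal (C)V(C) syllable (at most one coda consonant is licensed; onsets are limited to one consonant).
Inserting the epenthetic vowel yields /z/ → /za/, /j/ → /ja/, /ʒ/ → /ʒa/.

zajaðabʒʊhasʒa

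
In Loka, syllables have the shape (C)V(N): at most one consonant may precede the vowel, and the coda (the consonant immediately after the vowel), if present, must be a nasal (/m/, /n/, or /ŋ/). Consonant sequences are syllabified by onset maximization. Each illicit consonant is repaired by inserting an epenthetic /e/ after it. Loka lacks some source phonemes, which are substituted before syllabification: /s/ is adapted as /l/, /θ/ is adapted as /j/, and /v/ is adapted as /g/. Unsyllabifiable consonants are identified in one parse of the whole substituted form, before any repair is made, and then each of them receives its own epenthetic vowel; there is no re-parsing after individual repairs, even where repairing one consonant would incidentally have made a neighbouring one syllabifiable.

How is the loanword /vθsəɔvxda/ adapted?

gejeləɔgexeda

Substitution: /v/ → /g/, /θ/ → /j/, /s/ → /l/, giving /gjləɔgxda/.
Syllabifying with onset maximization leaves /g/, /j/, /g/, /x/ stranded (only a nasal (/m/, /n/, or /ŋ/) is licensed in coda position; onsets are limited to one consonant).
Each unlicensed consonant becomes the onset of a new syllable: /g/ → /ge/, /j/ → /je/, /g/ → /ge/, /x/ → /xe/.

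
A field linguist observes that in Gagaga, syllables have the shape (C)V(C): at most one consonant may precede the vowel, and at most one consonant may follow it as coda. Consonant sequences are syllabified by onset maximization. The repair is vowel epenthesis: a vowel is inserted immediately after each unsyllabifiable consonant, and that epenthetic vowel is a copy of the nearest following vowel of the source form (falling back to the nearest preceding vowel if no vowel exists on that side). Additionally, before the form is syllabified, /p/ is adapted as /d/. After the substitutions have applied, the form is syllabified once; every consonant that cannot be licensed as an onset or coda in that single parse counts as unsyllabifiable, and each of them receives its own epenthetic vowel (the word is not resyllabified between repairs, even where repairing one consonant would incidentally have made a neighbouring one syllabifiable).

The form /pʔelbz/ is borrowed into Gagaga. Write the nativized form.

Substitution: /p/ → /d/, giving /dʔelbz/.
Under (C)V(C), the unsyllabifiable consonants are /d/, /b/, /z/ (at most one coda consonant is licensed; onsets are limited to one consonant).
Epenthesis after each stranded consonant: /d/ → /de/, /b/ → /be/, /z/ → /ze/.

deʔelbeze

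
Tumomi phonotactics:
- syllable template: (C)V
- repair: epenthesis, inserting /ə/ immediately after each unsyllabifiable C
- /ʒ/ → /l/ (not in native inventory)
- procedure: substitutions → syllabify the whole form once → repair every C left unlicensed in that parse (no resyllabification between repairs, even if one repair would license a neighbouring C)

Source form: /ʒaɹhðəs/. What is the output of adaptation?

Substitution: /ʒ/ → /l/, giving /laɹhðəs/.
The consonants /ɹ/, /h/, /s/ cannot be parsed into a legal (C)V syllable (no codas are permitted; onsets are limited to one consonant).
Inserting the epenthetic vowel yields /ɹ/ → /ɹə/, /h/ → /hə/, /s/ → /sə/.

laɹəhəðəsə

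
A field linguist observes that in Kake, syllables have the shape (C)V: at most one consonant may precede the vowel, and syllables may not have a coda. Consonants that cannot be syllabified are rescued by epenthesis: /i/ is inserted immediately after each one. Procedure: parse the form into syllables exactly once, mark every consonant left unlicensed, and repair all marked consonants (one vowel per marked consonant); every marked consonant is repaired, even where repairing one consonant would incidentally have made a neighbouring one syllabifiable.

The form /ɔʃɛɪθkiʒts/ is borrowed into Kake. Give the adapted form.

The consonants /θ/, /ʒ/, /t/, /s/ cannot be parsed into a legal (C)V syllable (no codas are permitted; onsets are limited to one consonant).
Inserting the epenthetic vowel yields /θ/ → /θi/, /ʒ/ → /ʒi/, /t/ → /ti/, /s/ → /si/.

ɔʃɛɪθikiʒitisi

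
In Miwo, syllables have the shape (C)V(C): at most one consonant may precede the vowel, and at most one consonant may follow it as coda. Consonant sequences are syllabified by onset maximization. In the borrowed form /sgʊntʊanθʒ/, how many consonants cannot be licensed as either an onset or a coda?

3

The consonants /s/, /θ/, /ʒ/ cannot be parsed into a legal (C)V(C) syllable (at most one coda consonant is licensed; onsets are limited to one consonant).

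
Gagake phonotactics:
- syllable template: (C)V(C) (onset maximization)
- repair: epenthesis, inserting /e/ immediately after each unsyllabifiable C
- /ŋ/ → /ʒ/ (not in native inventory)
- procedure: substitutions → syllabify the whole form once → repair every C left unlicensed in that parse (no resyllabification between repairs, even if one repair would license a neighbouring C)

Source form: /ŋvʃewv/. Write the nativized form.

ʒeveʃewve

Substitution: /ŋ/ → /ʒ/, giving /ʒvʃewv/.
Syllabifying with onset maximization leaves /ʒ/, /v/, /v/ stranded (at most one coda consonant is licensed; onsets are limited to one consonant).
Each unlicensed consonant becomes the onset of a new syllable: /ʒ/ → /ʒe/, /v/ → /ve/, /v/ → /ve/.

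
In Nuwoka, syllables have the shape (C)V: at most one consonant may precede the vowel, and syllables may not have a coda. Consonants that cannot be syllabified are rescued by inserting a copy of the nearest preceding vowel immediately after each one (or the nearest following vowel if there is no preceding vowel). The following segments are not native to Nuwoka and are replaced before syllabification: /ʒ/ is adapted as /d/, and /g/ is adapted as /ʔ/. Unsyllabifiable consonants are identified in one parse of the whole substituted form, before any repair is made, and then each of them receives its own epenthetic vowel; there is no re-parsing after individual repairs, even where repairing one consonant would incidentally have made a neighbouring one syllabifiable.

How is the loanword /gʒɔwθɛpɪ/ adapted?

Substitution: /g/ → /ʔ/, /ʒ/ → /d/, giving /ʔdɔwθɛpɪ/.
Syllabifying with onset maximization leaves /ʔ/, /w/ stranded (no codas are permitted; onsets are limited to one consonant).
Inserting the epenthetic vowel yields /ʔ/ → /ʔɔ/, /w/ → /wɔ/.

ʔɔdɔwɔθɛpɪ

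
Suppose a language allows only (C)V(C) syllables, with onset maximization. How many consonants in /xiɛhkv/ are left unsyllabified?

2

Under (C)V(C), the unsyllabifiable consonants are /k/, /v/ (at most one coda consonant is licensed; onsets are limited to one consonant).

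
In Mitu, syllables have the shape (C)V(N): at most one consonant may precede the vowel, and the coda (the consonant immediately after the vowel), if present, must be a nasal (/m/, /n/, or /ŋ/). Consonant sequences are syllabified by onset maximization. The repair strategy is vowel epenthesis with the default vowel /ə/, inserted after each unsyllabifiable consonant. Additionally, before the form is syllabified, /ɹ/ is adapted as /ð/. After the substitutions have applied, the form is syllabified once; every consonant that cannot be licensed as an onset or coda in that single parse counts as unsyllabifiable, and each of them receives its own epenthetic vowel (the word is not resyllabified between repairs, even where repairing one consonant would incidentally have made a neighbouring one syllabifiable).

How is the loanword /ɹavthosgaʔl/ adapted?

ðavətəhosəgaʔələ

Substitution: /ɹ/ → /ð/, giving /ðavthosgaʔl/.
The consonants /v/, /t/, /s/, /ʔ/, /l/ cannot be parsed into a legal (C)V(N) syllable (only a nasal (/m/, /n/, or /ŋ/) is licensed in coda position; onsets are limited to one consonant).
Each unlicensed consonant becomes the onset of a new syllable: /v/ → /və/, /t/ → /tə/, /s/ → /sə/, /ʔ/ → /ʔə/, /l/ → /lə/.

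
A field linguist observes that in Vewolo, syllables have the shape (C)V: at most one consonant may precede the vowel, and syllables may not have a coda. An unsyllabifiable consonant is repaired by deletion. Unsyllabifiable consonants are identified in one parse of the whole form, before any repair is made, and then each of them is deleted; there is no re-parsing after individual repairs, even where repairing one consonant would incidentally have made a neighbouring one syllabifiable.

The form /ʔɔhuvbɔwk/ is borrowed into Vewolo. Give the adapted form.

ʔɔhubɔ

The consonants /v/, /w/, /k/ cannot be parsed into a legal (C)V syllable (no codas are permitted; onsets are limited to one consonant).
Deleting the stranded consonants removes /v/, /w/, /k/.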